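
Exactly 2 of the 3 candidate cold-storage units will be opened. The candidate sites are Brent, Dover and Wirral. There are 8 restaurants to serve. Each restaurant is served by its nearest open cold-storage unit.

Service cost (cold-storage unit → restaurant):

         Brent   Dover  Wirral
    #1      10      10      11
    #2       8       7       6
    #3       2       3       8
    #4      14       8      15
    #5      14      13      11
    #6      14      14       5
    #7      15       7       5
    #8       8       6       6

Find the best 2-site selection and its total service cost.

Choose Dover and Wirral; total service cost 54.

With exactly 2 open, each restaurant uses its cheapest among the chosen.
{Dover, Wirral}: #1→Dover 10, #2→Wirral 6, #3→Dover 3, #4→Dover 8, #5→Wirral 11, #6→Wirral 5, #7→Wirral 5, #8→Dover 6. Service cost 54.
{Brent, Wirral}: service cost 59
{Brent, Dover}: service cost 67
Among all 3 size-2 choices, {Dover, Wirral} is lowest.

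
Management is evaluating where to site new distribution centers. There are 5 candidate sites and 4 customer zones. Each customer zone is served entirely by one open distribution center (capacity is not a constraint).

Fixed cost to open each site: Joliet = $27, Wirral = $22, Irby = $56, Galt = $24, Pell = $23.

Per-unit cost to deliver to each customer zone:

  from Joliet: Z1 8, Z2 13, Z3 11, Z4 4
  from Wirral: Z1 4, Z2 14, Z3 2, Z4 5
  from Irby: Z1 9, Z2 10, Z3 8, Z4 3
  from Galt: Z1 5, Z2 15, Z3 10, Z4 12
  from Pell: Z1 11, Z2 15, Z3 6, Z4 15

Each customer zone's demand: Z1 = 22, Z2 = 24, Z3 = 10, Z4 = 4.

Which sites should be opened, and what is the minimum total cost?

Open Wirral and Irby; minimum total cost 438.

For any fixed open set, each customer zone goes to its cheapest open site; total = fixed + service.
{Wirral, Irby}: Z1→Wirral 4·22=88, Z2→Irby 10·24=240, Z3→Wirral 2·10=20, Z4→Irby 3·4=12. Service 360; fixed 78; total 438.
{Wirral, Irby, Pell}: service 360 + fixed 101 = 461
{Wirral, Irby, Galt}: service 360 + fixed 102 = 462
{Joliet, Wirral, Irby, Galt, Pell}: service 360 + fixed 152 = 512
No other subset beats 438.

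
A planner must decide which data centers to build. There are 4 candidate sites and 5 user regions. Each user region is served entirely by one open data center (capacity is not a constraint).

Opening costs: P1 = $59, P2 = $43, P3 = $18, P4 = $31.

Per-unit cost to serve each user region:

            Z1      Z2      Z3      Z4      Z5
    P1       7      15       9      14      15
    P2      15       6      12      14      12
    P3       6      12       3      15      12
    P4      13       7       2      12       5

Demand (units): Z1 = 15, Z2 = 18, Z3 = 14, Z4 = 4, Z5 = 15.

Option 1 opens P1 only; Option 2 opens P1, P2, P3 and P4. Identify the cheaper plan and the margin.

Option 1: {P1}: Z1→P1 7·15=105, Z2→P1 15·18=270, Z3→P1 9·14=126, Z4→P1 14·4=56, Z5→P1 15·15=225. Service 782; fixed 59; total 841.
Option 2: {P1, P2, P3, P4}: Z1→P3 6·15=90, Z2→P2 6·18=108, Z3→P4 2·14=28, Z4→P4 12·4=48, Z5→P4 5·15=75. Service 349; fixed 151; total 500.
Difference: |841 − 500| = 341.

Option 2 is cheaper by 341.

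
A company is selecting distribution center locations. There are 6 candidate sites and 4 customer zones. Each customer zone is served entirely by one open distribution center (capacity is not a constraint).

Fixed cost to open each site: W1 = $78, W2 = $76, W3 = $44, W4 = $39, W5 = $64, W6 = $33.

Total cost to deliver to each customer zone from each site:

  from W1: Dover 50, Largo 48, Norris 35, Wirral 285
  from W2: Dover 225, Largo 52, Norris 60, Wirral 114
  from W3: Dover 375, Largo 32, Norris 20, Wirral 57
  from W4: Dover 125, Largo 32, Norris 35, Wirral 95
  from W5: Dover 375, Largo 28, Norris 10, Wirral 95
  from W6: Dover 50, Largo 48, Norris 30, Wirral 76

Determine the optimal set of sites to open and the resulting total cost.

For any fixed open set, each customer zone goes to its cheapest open site; total = fixed + service.
{W3, W6}: Dover→W6 50, Largo→W3 32, Norris→W3 20, Wirral→W3 57. Service 159; fixed 77; total 236.
{W6}: service 204 + fixed 33 = 237
{W4, W6}: service 188 + fixed 72 = 260
{W1, W2, W3, W4, W5, W6}: service 145 + fixed 334 = 479
No other subset beats 236.

Open W3 and W6; minimum total cost 236.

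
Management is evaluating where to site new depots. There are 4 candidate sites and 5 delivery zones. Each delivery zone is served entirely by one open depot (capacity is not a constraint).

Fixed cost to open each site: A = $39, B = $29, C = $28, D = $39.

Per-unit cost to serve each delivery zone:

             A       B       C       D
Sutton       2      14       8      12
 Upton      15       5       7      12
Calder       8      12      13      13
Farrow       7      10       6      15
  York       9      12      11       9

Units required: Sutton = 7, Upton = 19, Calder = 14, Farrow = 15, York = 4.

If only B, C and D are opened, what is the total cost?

Total cost: 541

Each delivery zone is assigned to its cheapest site among the open ones.
{B, C, D}: Sutton→C 8·7=56, Upton→B 5·19=95, Calder→B 12·14=168, Farrow→C 6·15=90, York→D 9·4=36. Service 445; fixed 96; total 541.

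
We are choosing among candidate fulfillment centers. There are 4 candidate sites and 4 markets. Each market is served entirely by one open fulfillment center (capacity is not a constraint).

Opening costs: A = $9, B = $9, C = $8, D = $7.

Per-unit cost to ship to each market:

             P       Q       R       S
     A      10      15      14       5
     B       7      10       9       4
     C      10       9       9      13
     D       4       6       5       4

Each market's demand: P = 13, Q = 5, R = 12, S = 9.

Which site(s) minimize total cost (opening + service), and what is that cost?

Open D only; minimum total cost 185.

For any fixed open set, each market goes to its cheapest open site; total = fixed + service.
{D}: P→D 4·13=52, Q→D 6·5=30, R→D 5·12=60, S→D 4·9=36. Service 178; fixed 7; total 185.
{C, D}: service 178 + fixed 15 = 193
{A, D}: P→D 4·13=52, Q→D 6·5=30, R→D 5·12=60, S→D 4·9=36. Service 178; fixed 16; total 194.
{A, B, C, D}: P→D 4·13=52, Q→D 6·5=30, R→D 5·12=60, S→B 4·9=36. Service 178; fixed 33; total 211.
(All 15 nonempty subsets were checked; D only is lowest.)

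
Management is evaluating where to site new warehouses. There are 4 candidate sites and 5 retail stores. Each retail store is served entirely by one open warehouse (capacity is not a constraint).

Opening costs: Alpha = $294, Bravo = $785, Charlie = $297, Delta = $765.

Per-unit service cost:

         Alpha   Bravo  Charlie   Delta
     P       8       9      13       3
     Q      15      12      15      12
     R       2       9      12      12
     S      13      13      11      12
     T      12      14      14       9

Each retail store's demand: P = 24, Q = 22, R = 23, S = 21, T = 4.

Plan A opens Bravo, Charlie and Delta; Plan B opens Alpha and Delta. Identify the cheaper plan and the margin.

Plan B is cheaper by 928.

Plan A: {Bravo, Charlie, Delta}: P→Delta 3·24=72, Q→Bravo 12·22=264, R→Bravo 9·23=207, S→Charlie 11·21=231, T→Delta 9·4=36. Service 810; fixed 1847; total 2657.
Plan B: {Alpha, Delta}: P→Delta 3·24=72, Q→Delta 12·22=264, R→Alpha 2·23=46, S→Delta 12·21=252, T→Delta 9·4=36. Service 670; fixed 1059; total 1729.
Difference: |2657 − 1729| = 928.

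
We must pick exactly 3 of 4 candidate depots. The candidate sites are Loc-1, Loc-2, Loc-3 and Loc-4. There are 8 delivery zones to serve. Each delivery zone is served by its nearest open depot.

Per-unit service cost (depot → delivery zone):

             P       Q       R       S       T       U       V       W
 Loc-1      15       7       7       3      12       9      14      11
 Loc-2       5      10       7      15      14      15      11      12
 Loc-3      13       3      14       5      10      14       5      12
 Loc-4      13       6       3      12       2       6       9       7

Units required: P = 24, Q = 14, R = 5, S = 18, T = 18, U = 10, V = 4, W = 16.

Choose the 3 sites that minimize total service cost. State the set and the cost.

Choose Loc-2, Loc-3 and Loc-4; total service cost 495.

With exactly 3 open, each delivery zone uses its cheapest among the chosen.
{Loc-2, Loc-3, Loc-4}: P→Loc-2 5·24=120, Q→Loc-3 3·14=42, R→Loc-4 3·5=15, S→Loc-3 5·18=90, T→Loc-4 2·18=36, U→Loc-4 6·10=60, V→Loc-3 5·4=20, W→Loc-4 7·16=112. Service cost 495.
{Loc-1, Loc-2, Loc-4}: service cost 517
{Loc-1, Loc-3, Loc-4}: service cost 651
Among all 4 size-3 choices, {Loc-2, Loc-3, Loc-4} is lowest.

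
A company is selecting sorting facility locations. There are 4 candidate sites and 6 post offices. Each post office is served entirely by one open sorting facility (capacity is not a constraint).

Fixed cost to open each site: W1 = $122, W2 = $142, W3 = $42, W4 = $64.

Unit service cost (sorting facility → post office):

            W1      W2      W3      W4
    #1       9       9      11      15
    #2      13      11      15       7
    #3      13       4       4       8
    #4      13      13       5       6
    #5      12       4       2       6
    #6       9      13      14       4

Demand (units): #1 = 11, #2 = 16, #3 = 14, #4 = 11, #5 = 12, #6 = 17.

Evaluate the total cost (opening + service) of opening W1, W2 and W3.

Each post office is assigned to its cheapest site among the open ones.
{W1, W2, W3}: #1→W1 9·11=99, #2→W2 11·16=176, #3→W2 4·14=56, #4→W3 5·11=55, #5→W3 2·12=24, #6→W1 9·17=153. Service 563; fixed 306; total 869.

Total cost: 869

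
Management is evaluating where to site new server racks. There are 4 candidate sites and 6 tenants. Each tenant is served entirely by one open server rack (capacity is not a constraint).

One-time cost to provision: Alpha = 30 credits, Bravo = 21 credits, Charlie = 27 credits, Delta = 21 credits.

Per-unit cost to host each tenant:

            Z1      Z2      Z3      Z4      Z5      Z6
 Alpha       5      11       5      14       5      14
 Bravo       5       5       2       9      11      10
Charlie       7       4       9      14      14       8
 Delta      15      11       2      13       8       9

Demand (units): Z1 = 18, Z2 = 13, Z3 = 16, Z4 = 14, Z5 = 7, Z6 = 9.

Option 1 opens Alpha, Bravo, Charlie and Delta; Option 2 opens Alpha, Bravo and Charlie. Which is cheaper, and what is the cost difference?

Option 1: {Alpha, Bravo, Charlie, Delta}: Z1→Alpha 5·18=90, Z2→Charlie 4·13=52, Z3→Bravo 2·16=32, Z4→Bravo 9·14=126, Z5→Alpha 5·7=35, Z6→Charlie 8·9=72. Service 407; fixed 99; total 506.
Option 2: {Alpha, Bravo, Charlie}: Z1→Alpha 5·18=90, Z2→Charlie 4·13=52, Z3→Bravo 2·16=32, Z4→Bravo 9·14=126, Z5→Alpha 5·7=35, Z6→Charlie 8·9=72. Service 407; fixed 78; total 485.
Difference: |506 − 485| = 21.

Option 2 is cheaper by 21.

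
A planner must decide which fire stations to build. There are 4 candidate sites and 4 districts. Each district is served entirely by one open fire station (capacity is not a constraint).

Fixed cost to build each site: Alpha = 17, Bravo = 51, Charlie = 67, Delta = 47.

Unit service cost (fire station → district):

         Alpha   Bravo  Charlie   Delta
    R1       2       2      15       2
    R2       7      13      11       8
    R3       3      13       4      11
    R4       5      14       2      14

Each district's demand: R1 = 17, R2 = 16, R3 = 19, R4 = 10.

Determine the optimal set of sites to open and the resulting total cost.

Open Alpha only; minimum total cost 270.

For any fixed open set, each district goes to its cheapest open site; total = fixed + service.
{Alpha}: R1→Alpha 2·17=34, R2→Alpha 7·16=112, R3→Alpha 3·19=57, R4→Alpha 5·10=50. Service 253; fixed 17; total 270.
{Alpha, Charlie}: R1→Alpha 2·17=34, R2→Alpha 7·16=112, R3→Alpha 3·19=57, R4→Charlie 2·10=20. Service 223; fixed 84; total 307.
{Alpha, Delta}: service 253 + fixed 64 = 317
{Alpha, Bravo, Charlie, Delta}: service 223 + fixed 182 = 405
(All 15 nonempty subsets were checked; Alpha only is lowest.)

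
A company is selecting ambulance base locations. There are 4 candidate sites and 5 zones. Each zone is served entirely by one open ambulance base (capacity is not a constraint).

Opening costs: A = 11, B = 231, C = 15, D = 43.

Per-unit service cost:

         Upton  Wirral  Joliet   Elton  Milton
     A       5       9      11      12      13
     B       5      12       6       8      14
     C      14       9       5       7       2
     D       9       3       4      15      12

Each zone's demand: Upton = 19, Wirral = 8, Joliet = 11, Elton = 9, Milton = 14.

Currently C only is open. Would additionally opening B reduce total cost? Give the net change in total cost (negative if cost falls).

Current service cost with {C}: 484.
Adding B: each zone re-picks its cheapest; new service cost 313, saving 171.
Extra fixed cost: 231. Net change = 231 − 171 = 60.
(Totals: 499 → 559.)

No — net change +60 (cost rises by 60).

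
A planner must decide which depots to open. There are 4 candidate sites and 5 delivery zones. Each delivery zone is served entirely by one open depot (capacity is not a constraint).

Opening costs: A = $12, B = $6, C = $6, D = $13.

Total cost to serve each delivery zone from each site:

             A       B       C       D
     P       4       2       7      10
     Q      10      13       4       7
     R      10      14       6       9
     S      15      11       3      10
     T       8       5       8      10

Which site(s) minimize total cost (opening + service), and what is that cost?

For any fixed open set, each delivery zone goes to its cheapest open site; total = fixed + service.
{B, C}: P→B 2, Q→C 4, R→C 6, S→C 3, T→B 5. Service 20; fixed 12; total 32.
{C}: P→C 7, Q→C 4, R→C 6, S→C 3, T→C 8. Service 28; fixed 6; total 34.
{A, C}: P→A 4, Q→C 4, R→C 6, S→C 3, T→A 8. Service 25; fixed 18; total 43.
{A, B, C, D}: P→B 2, Q→C 4, R→C 6, S→C 3, T→B 5. Service 20; fixed 37; total 57.
No other subset beats 32.

Open B and C; minimum total cost 32.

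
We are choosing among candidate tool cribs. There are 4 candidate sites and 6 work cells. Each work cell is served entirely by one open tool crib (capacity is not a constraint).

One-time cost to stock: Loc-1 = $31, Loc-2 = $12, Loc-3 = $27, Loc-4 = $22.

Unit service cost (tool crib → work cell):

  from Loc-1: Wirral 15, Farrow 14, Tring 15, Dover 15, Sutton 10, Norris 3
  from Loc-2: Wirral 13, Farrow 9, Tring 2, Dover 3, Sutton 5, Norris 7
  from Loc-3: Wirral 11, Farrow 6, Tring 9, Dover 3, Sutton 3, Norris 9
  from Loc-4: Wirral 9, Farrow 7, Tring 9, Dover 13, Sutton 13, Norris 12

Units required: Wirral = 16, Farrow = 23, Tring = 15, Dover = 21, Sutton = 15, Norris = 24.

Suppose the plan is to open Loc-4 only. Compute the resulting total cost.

Each work cell is assigned to its cheapest site among the open ones.
{Loc-4}: Wirral→Loc-4 9·16=144, Farrow→Loc-4 7·23=161, Tring→Loc-4 9·15=135, Dover→Loc-4 13·21=273, Sutton→Loc-4 13·15=195, Norris→Loc-4 12·24=288. Service 1196; fixed 22; total 1218.

Total cost: 1218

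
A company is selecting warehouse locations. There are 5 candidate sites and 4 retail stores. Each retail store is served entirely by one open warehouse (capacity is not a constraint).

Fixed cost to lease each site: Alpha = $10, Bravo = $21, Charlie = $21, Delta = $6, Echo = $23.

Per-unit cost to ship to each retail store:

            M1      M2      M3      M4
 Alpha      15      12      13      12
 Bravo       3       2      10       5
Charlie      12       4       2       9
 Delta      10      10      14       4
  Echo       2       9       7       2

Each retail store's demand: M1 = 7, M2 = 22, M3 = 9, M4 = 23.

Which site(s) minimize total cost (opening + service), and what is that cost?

For any fixed open set, each retail store goes to its cheapest open site; total = fixed + service.
{Bravo, Charlie, Echo}: M1→Echo 2·7=14, M2→Bravo 2·22=44, M3→Charlie 2·9=18, M4→Echo 2·23=46. Service 122; fixed 65; total 187.
{Bravo, Charlie, Delta, Echo}: service 122 + fixed 71 = 193
{Alpha, Bravo, Charlie, Echo}: service 122 + fixed 75 = 197
{Alpha, Bravo, Charlie, Delta, Echo}: M1→Echo 2·7=14, M2→Bravo 2·22=44, M3→Charlie 2·9=18, M4→Echo 2·23=46. Service 122; fixed 81; total 203.
No other subset beats 187.

Open Bravo, Charlie and Echo; minimum total cost 187.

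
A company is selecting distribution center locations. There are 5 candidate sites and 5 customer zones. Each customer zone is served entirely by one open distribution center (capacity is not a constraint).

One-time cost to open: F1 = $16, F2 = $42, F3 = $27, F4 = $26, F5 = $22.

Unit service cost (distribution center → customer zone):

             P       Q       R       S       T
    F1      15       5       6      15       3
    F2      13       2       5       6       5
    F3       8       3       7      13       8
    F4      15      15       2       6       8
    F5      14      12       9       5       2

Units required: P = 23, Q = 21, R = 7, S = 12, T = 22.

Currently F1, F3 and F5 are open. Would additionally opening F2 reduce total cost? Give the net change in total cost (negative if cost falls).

Current service cost with {F1, F3, F5}: 393.
Adding F2: each customer zone re-picks its cheapest; new service cost 365, saving 28.
Extra fixed cost: 42. Net change = 42 − 28 = 14.
(Totals: 458 → 472.)

No — net change +14 (cost rises by 14).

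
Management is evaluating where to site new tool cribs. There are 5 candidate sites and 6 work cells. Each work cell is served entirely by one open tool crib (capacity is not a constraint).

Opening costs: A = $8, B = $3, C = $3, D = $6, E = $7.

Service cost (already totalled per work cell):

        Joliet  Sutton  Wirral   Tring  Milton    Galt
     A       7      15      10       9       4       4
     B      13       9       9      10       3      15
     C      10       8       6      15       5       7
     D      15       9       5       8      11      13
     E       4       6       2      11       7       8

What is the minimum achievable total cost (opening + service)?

Minimum total cost: 43

For any fixed open set, each work cell goes to its cheapest open site; total = fixed + service.
{B, E}: Joliet→E 4, Sutton→E 6, Wirral→E 2, Tring→B 10, Milton→B 3, Galt→E 8. Service 33; fixed 10; total 43.
{A, E}: service 29 + fixed 15 = 44
{B, C, E}: Joliet→E 4, Sutton→E 6, Wirral→E 2, Tring→B 10, Milton→B 3, Galt→C 7. Service 32; fixed 13; total 45.
{A, B, C, D, E}: Joliet→E 4, Sutton→E 6, Wirral→E 2, Tring→D 8, Milton→B 3, Galt→A 4. Service 27; fixed 27; total 54.
No other subset beats 43.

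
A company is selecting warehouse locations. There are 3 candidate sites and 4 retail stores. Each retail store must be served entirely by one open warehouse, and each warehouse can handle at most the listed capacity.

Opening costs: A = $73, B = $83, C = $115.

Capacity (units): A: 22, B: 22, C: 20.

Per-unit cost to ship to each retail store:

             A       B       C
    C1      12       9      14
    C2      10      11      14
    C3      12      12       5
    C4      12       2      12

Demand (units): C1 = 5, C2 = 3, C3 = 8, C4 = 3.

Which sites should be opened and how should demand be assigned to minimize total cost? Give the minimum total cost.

Minimum total cost: 263

Open {B}: C1→B 9·5=45, C2→B 11·3=33, C3→B 12·8=96, C4→B 2·3=6.
Loads: B carries 19/22. Service 180; fixed 83; total 263.
Next best feasible plan costs 295.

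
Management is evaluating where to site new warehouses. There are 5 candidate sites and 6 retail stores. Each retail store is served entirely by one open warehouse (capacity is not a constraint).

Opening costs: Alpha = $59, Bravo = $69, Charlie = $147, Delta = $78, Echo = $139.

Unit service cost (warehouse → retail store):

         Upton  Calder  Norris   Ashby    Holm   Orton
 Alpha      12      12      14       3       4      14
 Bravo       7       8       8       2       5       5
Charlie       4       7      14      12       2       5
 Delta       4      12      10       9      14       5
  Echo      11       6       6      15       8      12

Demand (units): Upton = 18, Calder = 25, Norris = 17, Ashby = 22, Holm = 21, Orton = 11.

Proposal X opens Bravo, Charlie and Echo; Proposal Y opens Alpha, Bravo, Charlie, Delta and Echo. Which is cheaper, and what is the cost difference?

Proposal X is cheaper by 137.

Proposal X: {Bravo, Charlie, Echo}: Upton→Charlie 4·18=72, Calder→Echo 6·25=150, Norris→Echo 6·17=102, Ashby→Bravo 2·22=44, Holm→Charlie 2·21=42, Orton→Bravo 5·11=55. Service 465; fixed 355; total 820.
Proposal Y: {Alpha, Bravo, Charlie, Delta, Echo}: Upton→Charlie 4·18=72, Calder→Echo 6·25=150, Norris→Echo 6·17=102, Ashby→Bravo 2·22=44, Holm→Charlie 2·21=42, Orton→Bravo 5·11=55. Service 465; fixed 492; total 957.
Difference: |820 − 957| = 137.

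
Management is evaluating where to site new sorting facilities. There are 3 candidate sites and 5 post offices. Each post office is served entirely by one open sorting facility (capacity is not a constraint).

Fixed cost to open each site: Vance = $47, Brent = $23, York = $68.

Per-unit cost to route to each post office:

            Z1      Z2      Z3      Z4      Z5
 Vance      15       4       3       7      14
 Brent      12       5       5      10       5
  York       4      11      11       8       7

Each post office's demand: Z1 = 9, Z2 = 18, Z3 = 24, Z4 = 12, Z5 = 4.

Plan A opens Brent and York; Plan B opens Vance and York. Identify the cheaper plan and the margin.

Plan B is cheaper by 46.

Plan A: {Brent, York}: Z1→York 4·9=36, Z2→Brent 5·18=90, Z3→Brent 5·24=120, Z4→York 8·12=96, Z5→Brent 5·4=20. Service 362; fixed 91; total 453.
Plan B: {Vance, York}: Z1→York 4·9=36, Z2→Vance 4·18=72, Z3→Vance 3·24=72, Z4→Vance 7·12=84, Z5→York 7·4=28. Service 292; fixed 115; total 407.
Difference: |453 − 407| = 46.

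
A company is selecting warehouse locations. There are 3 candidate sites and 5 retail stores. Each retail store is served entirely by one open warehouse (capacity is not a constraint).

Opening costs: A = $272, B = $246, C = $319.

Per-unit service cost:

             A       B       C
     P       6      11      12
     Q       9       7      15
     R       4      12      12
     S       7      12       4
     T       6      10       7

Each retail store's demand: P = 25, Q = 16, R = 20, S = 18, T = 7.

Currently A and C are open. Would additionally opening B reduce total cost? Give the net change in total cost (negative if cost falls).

No — net change +214 (cost rises by 214).

Current service cost with {A, C}: 488.
Adding B: each retail store re-picks its cheapest; new service cost 456, saving 32.
Extra fixed cost: 246. Net change = 246 − 32 = 214.
(Totals: 1079 → 1293.)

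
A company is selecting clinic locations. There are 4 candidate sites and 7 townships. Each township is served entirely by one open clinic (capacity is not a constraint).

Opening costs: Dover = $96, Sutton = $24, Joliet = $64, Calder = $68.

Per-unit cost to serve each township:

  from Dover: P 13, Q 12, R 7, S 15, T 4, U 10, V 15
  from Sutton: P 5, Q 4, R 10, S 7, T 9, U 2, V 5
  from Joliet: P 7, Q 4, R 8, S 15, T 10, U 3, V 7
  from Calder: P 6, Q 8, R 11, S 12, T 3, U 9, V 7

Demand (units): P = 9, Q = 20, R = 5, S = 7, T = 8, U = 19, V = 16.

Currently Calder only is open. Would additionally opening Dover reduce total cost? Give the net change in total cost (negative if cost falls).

Current service cost with {Calder}: 660.
Adding Dover: each township re-picks its cheapest; new service cost 640, saving 20.
Extra fixed cost: 96. Net change = 96 − 20 = 76.
(Totals: 728 → 804.)

No — net change +76 (cost rises by 76).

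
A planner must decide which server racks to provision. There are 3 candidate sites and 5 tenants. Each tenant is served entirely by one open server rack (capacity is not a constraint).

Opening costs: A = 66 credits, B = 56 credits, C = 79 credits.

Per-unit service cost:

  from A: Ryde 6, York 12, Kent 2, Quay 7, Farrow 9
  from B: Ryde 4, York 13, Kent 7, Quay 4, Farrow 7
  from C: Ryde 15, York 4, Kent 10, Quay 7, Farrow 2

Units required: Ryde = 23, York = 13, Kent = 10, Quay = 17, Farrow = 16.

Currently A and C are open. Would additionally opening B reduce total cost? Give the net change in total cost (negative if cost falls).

Current service cost with {A, C}: 361.
Adding B: each tenant re-picks its cheapest; new service cost 264, saving 97.
Extra fixed cost: 56. Net change = 56 − 97 = -41.
(Totals: 506 → 465.)

Yes — net change −41 (cost falls by 41).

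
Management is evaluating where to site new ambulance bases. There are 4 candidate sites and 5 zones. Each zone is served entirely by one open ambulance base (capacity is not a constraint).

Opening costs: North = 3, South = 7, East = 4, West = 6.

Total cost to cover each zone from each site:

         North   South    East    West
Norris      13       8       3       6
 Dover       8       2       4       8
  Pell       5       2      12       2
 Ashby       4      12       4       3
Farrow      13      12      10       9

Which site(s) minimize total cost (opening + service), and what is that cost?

Open East and West; minimum total cost 31.

For any fixed open set, each zone goes to its cheapest open site; total = fixed + service.
{East, West}: Norris→East 3, Dover→East 4, Pell→West 2, Ashby→West 3, Farrow→West 9. Service 21; fixed 10; total 31.
{South, East}: service 21 + fixed 11 = 32
{North, East}: Norris→East 3, Dover→East 4, Pell→North 5, Ashby→North 4, Farrow→East 10. Service 26; fixed 7; total 33.
{North, South, East, West}: service 19 + fixed 20 = 39
(All 15 nonempty subsets were checked; East and West is lowest.)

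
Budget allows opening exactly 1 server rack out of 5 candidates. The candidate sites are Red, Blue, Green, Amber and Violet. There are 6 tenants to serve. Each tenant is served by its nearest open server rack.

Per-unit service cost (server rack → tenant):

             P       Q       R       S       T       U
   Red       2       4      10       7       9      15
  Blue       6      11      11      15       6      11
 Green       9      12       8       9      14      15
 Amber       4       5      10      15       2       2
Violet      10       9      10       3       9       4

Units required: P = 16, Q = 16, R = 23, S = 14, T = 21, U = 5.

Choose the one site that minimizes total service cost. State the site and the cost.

With exactly 1 open, each tenant uses its cheapest among the chosen.
{Amber}: P→Amber 4·16=64, Q→Amber 5·16=80, R→Amber 10·23=230, S→Amber 15·14=210, T→Amber 2·21=42, U→Amber 2·5=10. Service cost 636.
{Red}: service cost 688
{Violet}: service cost 785
Among all 5 size-1 choices, {Amber} is lowest.

Choose Amber only; total service cost 636.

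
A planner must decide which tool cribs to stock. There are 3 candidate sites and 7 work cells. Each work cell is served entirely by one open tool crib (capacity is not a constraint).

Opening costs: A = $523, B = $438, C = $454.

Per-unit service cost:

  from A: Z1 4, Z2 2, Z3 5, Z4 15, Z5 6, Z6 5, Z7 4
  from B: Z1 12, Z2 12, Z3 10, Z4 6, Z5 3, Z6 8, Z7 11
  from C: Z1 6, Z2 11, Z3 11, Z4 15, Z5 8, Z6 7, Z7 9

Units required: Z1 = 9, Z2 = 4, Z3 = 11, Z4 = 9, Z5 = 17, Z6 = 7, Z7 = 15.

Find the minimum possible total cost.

Minimum total cost: 954

For any fixed open set, each work cell goes to its cheapest open site; total = fixed + service.
{A}: Z1→A 4·9=36, Z2→A 2·4=8, Z3→A 5·11=55, Z4→A 15·9=135, Z5→A 6·17=102, Z6→A 5·7=35, Z7→A 4·15=60. Service 431; fixed 523; total 954.
{B}: service 592 + fixed 438 = 1030
{C}: Z1→C 6·9=54, Z2→C 11·4=44, Z3→C 11·11=121, Z4→C 15·9=135, Z5→C 8·17=136, Z6→C 7·7=49, Z7→C 9·15=135. Service 674; fixed 454; total 1128.
{A, B, C}: service 299 + fixed 1415 = 1714
No other subset beats 954.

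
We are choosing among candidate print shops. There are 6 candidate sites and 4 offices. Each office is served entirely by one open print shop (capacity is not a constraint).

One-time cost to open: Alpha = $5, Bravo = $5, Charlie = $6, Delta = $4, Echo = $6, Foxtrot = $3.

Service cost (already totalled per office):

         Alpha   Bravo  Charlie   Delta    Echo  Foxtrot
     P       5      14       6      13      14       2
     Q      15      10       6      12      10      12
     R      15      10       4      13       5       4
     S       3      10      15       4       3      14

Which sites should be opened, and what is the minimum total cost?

For any fixed open set, each office goes to its cheapest open site; total = fixed + service.
{Echo, Foxtrot}: P→Foxtrot 2, Q→Echo 10, R→Foxtrot 4, S→Echo 3. Service 19; fixed 9; total 28.
{Alpha, Charlie}: service 18 + fixed 11 = 29
{Alpha, Charlie, Foxtrot}: service 15 + fixed 14 = 29
{Alpha, Bravo, Charlie, Delta, Echo, Foxtrot}: P→Foxtrot 2, Q→Charlie 6, R→Charlie 4, S→Alpha 3. Service 15; fixed 29; total 44.
No other subset beats 28.

Open Echo and Foxtrot; minimum total cost 28.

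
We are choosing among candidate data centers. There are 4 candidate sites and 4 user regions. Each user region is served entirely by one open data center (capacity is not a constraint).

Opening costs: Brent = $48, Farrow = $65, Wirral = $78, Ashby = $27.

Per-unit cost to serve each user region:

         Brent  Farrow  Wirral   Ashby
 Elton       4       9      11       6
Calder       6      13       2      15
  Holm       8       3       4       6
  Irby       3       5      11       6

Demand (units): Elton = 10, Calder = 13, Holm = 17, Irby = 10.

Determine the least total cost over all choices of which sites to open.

Minimum total cost: 290

For any fixed open set, each user region goes to its cheapest open site; total = fixed + service.
{Brent, Wirral}: Elton→Brent 4·10=40, Calder→Wirral 2·13=26, Holm→Wirral 4·17=68, Irby→Brent 3·10=30. Service 164; fixed 126; total 290.
{Brent, Farrow}: Elton→Brent 4·10=40, Calder→Brent 6·13=78, Holm→Farrow 3·17=51, Irby→Brent 3·10=30. Service 199; fixed 113; total 312.
{Brent, Wirral, Ashby}: service 164 + fixed 153 = 317
{Brent, Farrow, Wirral, Ashby}: service 147 + fixed 218 = 365
No other subset beats 290.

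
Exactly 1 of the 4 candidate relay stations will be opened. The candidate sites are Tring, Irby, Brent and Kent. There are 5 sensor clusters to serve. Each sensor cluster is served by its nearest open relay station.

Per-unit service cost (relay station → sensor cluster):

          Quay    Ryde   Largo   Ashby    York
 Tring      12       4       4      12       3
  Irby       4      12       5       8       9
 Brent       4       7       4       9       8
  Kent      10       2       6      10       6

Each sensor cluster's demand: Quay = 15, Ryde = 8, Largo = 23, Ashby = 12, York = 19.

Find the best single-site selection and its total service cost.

With exactly 1 open, each sensor cluster uses its cheapest among the chosen.
{Brent}: Quay→Brent 4·15=60, Ryde→Brent 7·8=56, Largo→Brent 4·23=92, Ashby→Brent 9·12=108, York→Brent 8·19=152. Service cost 468.
{Tring}: service cost 505
{Irby}: service cost 538
Among all 4 size-1 choices, {Brent} is lowest.

Choose Brent only; total service cost 468.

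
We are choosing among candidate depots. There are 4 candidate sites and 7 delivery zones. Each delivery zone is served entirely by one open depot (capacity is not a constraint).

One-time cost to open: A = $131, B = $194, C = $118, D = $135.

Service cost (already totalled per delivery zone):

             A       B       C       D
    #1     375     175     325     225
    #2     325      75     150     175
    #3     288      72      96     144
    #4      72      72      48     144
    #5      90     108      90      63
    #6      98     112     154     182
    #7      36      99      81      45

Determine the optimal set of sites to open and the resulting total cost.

Open B only; minimum total cost 907.

For any fixed open set, each delivery zone goes to its cheapest open site; total = fixed + service.
{B}: #1→B 175, #2→B 75, #3→B 72, #4→B 72, #5→B 108, #6→B 112, #7→B 99. Service 713; fixed 194; total 907.
{A, B}: #1→B 175, #2→B 75, #3→B 72, #4→A 72, #5→A 90, #6→A 98, #7→A 36. Service 618; fixed 325; total 943.
{B, D}: #1→B 175, #2→B 75, #3→B 72, #4→B 72, #5→D 63, #6→B 112, #7→D 45. Service 614; fixed 329; total 943.
{A, B, C, D}: #1→B 175, #2→B 75, #3→B 72, #4→C 48, #5→D 63, #6→A 98, #7→A 36. Service 567; fixed 578; total 1145.
No other subset beats 907.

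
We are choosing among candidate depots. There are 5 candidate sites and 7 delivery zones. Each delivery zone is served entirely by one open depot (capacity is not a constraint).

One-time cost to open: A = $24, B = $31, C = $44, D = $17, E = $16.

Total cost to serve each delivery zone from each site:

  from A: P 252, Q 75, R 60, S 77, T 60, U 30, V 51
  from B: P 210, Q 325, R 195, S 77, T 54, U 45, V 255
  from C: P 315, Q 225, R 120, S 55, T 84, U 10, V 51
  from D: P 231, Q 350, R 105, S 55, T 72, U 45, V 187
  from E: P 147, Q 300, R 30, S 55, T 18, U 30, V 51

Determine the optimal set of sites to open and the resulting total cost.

Open A and E; minimum total cost 446.

For any fixed open set, each delivery zone goes to its cheapest open site; total = fixed + service.
{A, E}: P→E 147, Q→A 75, R→E 30, S→E 55, T→E 18, U→A 30, V→A 51. Service 406; fixed 40; total 446.
{A, D, E}: service 406 + fixed 57 = 463
{A, C, E}: service 386 + fixed 84 = 470
{A, B, C, D, E}: service 386 + fixed 132 = 518
No other subset beats 446.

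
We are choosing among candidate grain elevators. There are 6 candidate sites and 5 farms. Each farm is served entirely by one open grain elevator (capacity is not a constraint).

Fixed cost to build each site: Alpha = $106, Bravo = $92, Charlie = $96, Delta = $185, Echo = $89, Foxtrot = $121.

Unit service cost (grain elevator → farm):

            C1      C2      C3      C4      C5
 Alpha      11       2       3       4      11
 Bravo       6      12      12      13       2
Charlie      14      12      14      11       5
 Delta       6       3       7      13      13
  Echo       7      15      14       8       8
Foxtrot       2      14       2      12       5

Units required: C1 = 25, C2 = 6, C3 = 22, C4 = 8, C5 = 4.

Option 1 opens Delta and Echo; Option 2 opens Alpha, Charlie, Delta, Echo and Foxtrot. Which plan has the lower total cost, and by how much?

Option 1 is cheaper by 63.

Option 1: {Delta, Echo}: C1→Delta 6·25=150, C2→Delta 3·6=18, C3→Delta 7·22=154, C4→Echo 8·8=64, C5→Echo 8·4=32. Service 418; fixed 274; total 692.
Option 2: {Alpha, Charlie, Delta, Echo, Foxtrot}: C1→Foxtrot 2·25=50, C2→Alpha 2·6=12, C3→Foxtrot 2·22=44, C4→Alpha 4·8=32, C5→Charlie 5·4=20. Service 158; fixed 597; total 755.
Difference: |692 − 755| = 63.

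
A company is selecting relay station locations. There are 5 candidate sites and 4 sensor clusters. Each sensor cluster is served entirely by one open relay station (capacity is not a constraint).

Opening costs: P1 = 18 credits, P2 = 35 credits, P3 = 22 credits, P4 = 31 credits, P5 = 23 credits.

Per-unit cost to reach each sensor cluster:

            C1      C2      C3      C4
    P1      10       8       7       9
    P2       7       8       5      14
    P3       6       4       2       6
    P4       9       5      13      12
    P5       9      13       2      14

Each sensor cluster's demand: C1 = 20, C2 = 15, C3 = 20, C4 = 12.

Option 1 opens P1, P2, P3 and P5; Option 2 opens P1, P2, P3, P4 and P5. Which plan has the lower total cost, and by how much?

Option 1: {P1, P2, P3, P5}: C1→P3 6·20=120, C2→P3 4·15=60, C3→P3 2·20=40, C4→P3 6·12=72. Service 292; fixed 98; total 390.
Option 2: {P1, P2, P3, P4, P5}: C1→P3 6·20=120, C2→P3 4·15=60, C3→P3 2·20=40, C4→P3 6·12=72. Service 292; fixed 129; total 421.
Difference: |390 − 421| = 31.

Option 1 is cheaper by 31.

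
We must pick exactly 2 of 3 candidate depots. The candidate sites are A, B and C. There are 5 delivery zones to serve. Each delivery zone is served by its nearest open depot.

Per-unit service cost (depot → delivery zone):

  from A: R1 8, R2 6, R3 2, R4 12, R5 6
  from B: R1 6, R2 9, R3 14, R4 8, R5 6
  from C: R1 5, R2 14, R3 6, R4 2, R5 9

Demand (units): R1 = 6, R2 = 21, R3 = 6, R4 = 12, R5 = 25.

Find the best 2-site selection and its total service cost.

With exactly 2 open, each delivery zone uses its cheapest among the chosen.
{A, C}: R1→C 5·6=30, R2→A 6·21=126, R3→A 2·6=12, R4→C 2·12=24, R5→A 6·25=150. Service cost 342.
{A, B}: service cost 420
{B, C}: service cost 429
Among all 3 size-2 choices, {A, C} is lowest.

Choose A and C; total service cost 342.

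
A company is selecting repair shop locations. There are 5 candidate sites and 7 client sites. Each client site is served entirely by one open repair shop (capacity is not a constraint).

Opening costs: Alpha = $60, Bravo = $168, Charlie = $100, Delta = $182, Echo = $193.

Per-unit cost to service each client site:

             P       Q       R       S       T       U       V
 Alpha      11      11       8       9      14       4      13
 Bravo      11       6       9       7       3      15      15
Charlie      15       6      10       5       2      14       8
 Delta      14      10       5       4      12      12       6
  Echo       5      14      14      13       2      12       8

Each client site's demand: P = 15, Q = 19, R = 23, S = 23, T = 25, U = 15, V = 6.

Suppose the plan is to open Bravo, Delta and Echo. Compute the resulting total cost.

Each client site is assigned to its cheapest site among the open ones.
{Bravo, Delta, Echo}: P→Echo 5·15=75, Q→Bravo 6·19=114, R→Delta 5·23=115, S→Delta 4·23=92, T→Echo 2·25=50, U→Delta 12·15=180, V→Delta 6·6=36. Service 662; fixed 543; total 1205.

Total cost: 1205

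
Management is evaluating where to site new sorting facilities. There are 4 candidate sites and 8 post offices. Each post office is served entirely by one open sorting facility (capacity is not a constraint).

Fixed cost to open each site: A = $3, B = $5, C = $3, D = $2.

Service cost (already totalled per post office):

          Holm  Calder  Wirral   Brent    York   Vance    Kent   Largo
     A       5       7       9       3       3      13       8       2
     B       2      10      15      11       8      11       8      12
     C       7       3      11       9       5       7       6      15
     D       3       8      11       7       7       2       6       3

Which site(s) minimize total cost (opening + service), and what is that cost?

Open A, C and D; minimum total cost 39.

For any fixed open set, each post office goes to its cheapest open site; total = fixed + service.
{A, C, D}: Holm→D 3, Calder→C 3, Wirral→A 9, Brent→A 3, York→A 3, Vance→D 2, Kent→C 6, Largo→A 2. Service 31; fixed 8; total 39.
{A, D}: service 35 + fixed 5 = 40
{A, B, C, D}: Holm→B 2, Calder→C 3, Wirral→A 9, Brent→A 3, York→A 3, Vance→D 2, Kent→C 6, Largo→A 2. Service 30; fixed 13; total 43.
{D}: service 47 + fixed 2 = 49
No other subset beats 39.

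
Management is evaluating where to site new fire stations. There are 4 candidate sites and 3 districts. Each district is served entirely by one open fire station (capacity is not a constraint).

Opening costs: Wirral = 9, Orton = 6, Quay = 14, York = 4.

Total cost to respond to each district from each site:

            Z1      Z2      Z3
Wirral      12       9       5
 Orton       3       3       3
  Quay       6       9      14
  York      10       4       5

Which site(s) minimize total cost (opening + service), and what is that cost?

For any fixed open set, each district goes to its cheapest open site; total = fixed + service.
{Orton}: Z1→Orton 3, Z2→Orton 3, Z3→Orton 3. Service 9; fixed 6; total 15.
{Orton, York}: service 9 + fixed 10 = 19
{York}: service 19 + fixed 4 = 23
{Wirral, Orton, Quay, York}: service 9 + fixed 33 = 42
No other subset beats 15.

Open Orton only; minimum total cost 15.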